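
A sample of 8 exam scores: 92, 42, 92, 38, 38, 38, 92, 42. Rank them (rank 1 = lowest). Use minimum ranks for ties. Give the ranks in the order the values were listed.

Sorted (ascending): 38, 38, 38, 42, 42, 92, 92, 92
The 3 values of 38 occupy positions 1–3 → each gets rank 1.
The 2 values of 42 occupy positions 4–5 → each gets rank 4.
The 3 values of 92 occupy positions 6–8 → each gets rank 6.

6, 4, 6, 1, 1, 1, 6, 4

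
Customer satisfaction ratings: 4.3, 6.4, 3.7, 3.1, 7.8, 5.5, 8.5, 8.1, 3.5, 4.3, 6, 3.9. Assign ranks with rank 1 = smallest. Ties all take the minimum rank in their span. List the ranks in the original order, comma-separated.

5, 9, 3, 1, 10, 7, 12, 11, 2, 5, 8, 4

Sorted (ascending): 3.1, 3.5, 3.7, 3.9, 4.3, 4.3, 5.5, 6, 6.4, 7.8, 8.1, 8.5
The 2 values of 4.3 occupy positions 5–6 → each gets rank 5.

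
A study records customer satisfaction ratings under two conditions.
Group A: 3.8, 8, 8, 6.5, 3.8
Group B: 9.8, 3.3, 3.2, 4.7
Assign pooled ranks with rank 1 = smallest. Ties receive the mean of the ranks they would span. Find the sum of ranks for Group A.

28

Sorted (ascending): 3.2, 3.3, 3.8, 3.8, 4.7, 6.5, 8, 8, 9.8
The 2 values of 3.8 occupy positions 3–4 → average rank (3+4)/2 = 3.5.
The 2 values of 8 occupy positions 7–8 → average rank (7+8)/2 = 7.5.
Group A values → pooled ranks: 3.8→3.5, 8→7.5, 8→7.5, 6.5→6, 3.8→3.5
Rank sum = 3.5 + 7.5 + 7.5 + 6 + 3.5 = 28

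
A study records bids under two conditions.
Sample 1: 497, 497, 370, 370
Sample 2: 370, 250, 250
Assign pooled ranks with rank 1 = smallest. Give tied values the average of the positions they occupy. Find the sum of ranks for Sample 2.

7

Sorted (ascending): 250, 250, 370, 370, 370, 497, 497
The 2 values of 250 occupy positions 1–2 → average rank (1+2)/2 = 1.5.
The 3 values of 370 occupy positions 3–5 → average rank 4.
The 2 values of 497 occupy positions 6–7 → average rank (6+7)/2 = 6.5.
Sample 2 values → pooled ranks: 370→4, 250→1.5, 250→1.5
Rank sum = 4 + 1.5 + 1.5 = 7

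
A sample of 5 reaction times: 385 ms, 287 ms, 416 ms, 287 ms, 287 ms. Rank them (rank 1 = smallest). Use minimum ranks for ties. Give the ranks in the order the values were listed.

Sorted (ascending): 287, 287, 287, 385, 416
The 3 values of 287 occupy positions 1–3 → each gets rank 1.

4, 1, 5, 1, 1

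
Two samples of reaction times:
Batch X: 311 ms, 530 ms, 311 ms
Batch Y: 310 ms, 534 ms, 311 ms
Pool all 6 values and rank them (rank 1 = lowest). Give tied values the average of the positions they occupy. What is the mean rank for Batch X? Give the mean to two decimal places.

Sorted (ascending): 310, 311, 311, 311, 530, 534
The 3 values of 311 occupy positions 2–4 → average rank 3.
Batch X values → pooled ranks: 311→3, 530→5, 311→3
Mean rank = (3 + 5 + 3) / 3 = 3.67

3.67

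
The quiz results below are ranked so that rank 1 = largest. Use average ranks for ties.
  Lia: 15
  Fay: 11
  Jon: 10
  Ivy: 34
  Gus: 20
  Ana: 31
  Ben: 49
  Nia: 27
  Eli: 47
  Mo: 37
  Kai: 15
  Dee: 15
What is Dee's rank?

Sorted (descending): 49, 47, 37, 34, 31, 27, 20, 15, 15, 15, 11, 10
The 3 values of 15 occupy positions 8–10 → average rank 9.
Dee has value 15 → rank 9.

9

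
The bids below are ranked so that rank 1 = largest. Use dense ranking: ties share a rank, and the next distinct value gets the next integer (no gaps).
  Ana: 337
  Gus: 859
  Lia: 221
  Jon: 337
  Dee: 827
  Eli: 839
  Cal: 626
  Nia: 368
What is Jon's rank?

Sorted (descending): 859, 839, 827, 626, 368, 337, 337, 221
The 2 values of 337 share dense rank 6.
Remaining distinct values take the next consecutive integers.
Jon has value 337 → rank 6.

6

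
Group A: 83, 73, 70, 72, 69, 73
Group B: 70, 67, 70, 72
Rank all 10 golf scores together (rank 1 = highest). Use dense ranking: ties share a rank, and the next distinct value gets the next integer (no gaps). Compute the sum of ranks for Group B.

Sorted (descending): 83, 73, 73, 72, 72, 70, 70, 70, 69, 67
The 2 values of 73 share dense rank 2.
The 2 values of 72 share dense rank 3.
The 3 values of 70 share dense rank 4.
Remaining distinct values take the next consecutive integers.
Group B values → pooled ranks: 70→4, 67→6, 70→4, 72→3
Rank sum = 4 + 6 + 4 + 3 = 17

17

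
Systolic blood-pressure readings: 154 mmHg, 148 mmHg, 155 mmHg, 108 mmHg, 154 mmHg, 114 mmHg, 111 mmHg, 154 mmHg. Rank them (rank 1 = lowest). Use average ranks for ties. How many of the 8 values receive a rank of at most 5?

Sorted (ascending): 108, 111, 114, 148, 154, 154, 154, 155
The 3 values of 154 occupy positions 5–7 → average rank 6.
Ranks ≤ 5: {1, 2, 3, 4} → 4 values.

4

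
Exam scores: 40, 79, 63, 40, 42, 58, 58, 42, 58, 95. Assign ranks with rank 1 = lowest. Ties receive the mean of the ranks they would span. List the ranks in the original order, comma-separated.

1.5, 9, 8, 1.5, 3.5, 6, 6, 3.5, 6, 10

Sorted (ascending): 40, 40, 42, 42, 58, 58, 58, 63, 79, 95
The 2 values of 40 occupy positions 1–2 → average rank (1+2)/2 = 1.5.
The 2 values of 42 occupy positions 3–4 → average rank (3+4)/2 = 3.5.
The 3 values of 58 occupy positions 5–7 → average rank 6.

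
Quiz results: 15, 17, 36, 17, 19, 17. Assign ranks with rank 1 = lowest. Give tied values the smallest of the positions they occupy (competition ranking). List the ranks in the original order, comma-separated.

Sorted (ascending): 15, 17, 17, 17, 19, 36
The 3 values of 17 occupy positions 2–4 → each gets rank 2.

1, 2, 6, 2, 5, 2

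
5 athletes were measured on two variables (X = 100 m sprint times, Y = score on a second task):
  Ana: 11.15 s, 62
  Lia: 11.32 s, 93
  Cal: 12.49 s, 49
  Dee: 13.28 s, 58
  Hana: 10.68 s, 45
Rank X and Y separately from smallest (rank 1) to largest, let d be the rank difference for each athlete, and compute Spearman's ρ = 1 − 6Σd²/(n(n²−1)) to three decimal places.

0.200

Ranks of variable 1: 2, 3, 4, 5, 1
Ranks of variable 2: 4, 5, 2, 3, 1
d = r₁ − r₂: -2, -2, 2, 2, 0
d²: 4, 4, 4, 4, 0; Σd² = 16
ρ = 1 − 6·16/(5·24) = 1 − 96/120 = 0.200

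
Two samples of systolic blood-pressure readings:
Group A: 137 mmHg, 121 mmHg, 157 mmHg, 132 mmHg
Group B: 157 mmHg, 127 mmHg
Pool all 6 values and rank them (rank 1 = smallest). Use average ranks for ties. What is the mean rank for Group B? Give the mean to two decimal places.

Sorted (ascending): 121, 127, 132, 137, 157, 157
The 2 values of 157 occupy positions 5–6 → average rank (5+6)/2 = 5.5.
Group B values → pooled ranks: 157→5.5, 127→2
Mean rank = (5.5 + 2) / 2 = 3.75

3.75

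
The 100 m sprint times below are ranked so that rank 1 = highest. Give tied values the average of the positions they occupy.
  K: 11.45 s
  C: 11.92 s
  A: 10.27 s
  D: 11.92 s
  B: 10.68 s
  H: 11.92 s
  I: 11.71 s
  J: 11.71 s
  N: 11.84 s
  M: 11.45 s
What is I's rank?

Sorted (descending): 11.92, 11.92, 11.92, 11.84, 11.71, 11.71, 11.45, 11.45, 10.68, 10.27
The 3 values of 11.92 occupy positions 1–3 → average rank 2.
The 2 values of 11.71 occupy positions 5–6 → average rank (5+6)/2 = 5.5.
The 2 values of 11.45 occupy positions 7–8 → average rank (7+8)/2 = 7.5.
I has value 11.71 s → rank 5.5.

5.5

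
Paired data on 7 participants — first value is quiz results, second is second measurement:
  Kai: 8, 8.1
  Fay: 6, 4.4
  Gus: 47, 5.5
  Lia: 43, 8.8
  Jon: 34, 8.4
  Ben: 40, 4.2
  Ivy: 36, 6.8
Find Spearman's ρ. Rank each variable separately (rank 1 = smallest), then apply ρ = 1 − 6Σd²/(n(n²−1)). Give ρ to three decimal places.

0.071

Ranks of variable 1: 2, 1, 7, 6, 3, 5, 4
Ranks of variable 2: 5, 2, 3, 7, 6, 1, 4
d = r₁ − r₂: -3, -1, 4, -1, -3, 4, 0
d²: 9, 1, 16, 1, 9, 16, 0; Σd² = 52
ρ = 1 − 6·52/(7·48) = 1 − 312/336 = 0.071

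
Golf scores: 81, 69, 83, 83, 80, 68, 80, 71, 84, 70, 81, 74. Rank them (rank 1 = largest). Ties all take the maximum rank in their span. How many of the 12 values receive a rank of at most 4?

Sorted (descending): 84, 83, 83, 81, 81, 80, 80, 74, 71, 70, 69, 68
The 2 values of 83 occupy positions 2–3 → each gets rank 3.
The 2 values of 81 occupy positions 4–5 → each gets rank 5.
The 2 values of 80 occupy positions 6–7 → each gets rank 7.
Ranks ≤ 4: {1, 3, 3} → 3 values.

3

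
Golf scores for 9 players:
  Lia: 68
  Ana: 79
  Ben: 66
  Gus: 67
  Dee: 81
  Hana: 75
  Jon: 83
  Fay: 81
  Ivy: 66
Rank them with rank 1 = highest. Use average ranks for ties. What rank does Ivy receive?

8.5

Sorted (descending): 83, 81, 81, 79, 75, 68, 67, 66, 66
The 2 values of 81 occupy positions 2–3 → average rank (2+3)/2 = 2.5.
The 2 values of 66 occupy positions 8–9 → average rank (8+9)/2 = 8.5.
Ivy has value 66 → rank 8.5.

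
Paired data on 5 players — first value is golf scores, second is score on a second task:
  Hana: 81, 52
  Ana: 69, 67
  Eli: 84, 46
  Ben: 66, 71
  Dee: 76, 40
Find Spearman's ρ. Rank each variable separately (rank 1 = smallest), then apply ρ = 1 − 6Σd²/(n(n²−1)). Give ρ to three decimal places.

-0.700

Ranks of variable 1: 4, 2, 5, 1, 3
Ranks of variable 2: 3, 4, 2, 5, 1
d = r₁ − r₂: 1, -2, 3, -4, 2
d²: 1, 4, 9, 16, 4; Σd² = 34
ρ = 1 − 6·34/(5·24) = 1 − 204/120 = -0.700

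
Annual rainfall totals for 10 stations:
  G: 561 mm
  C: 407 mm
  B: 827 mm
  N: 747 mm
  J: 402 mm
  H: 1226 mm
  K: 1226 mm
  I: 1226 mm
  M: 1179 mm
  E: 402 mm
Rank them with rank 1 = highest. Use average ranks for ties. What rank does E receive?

Sorted (descending): 1226, 1226, 1226, 1179, 827, 747, 561, 407, 402, 402
The 3 values of 1226 occupy positions 1–3 → average rank 2.
The 2 values of 402 occupy positions 9–10 → average rank (9+10)/2 = 9.5.
E has value 402 mm → rank 9.5.

9.5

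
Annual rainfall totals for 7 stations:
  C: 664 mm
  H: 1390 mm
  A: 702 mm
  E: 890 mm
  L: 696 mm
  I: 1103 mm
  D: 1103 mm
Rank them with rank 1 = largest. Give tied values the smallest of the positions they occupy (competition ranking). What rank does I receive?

2

Sorted (descending): 1390, 1103, 1103, 890, 702, 696, 664
The 2 values of 1103 occupy positions 2–3 → each gets rank 2.
I has value 1103 mm → rank 2.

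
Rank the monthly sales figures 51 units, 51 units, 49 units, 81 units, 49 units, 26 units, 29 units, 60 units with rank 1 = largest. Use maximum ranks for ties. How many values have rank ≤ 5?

4

Sorted (descending): 81, 60, 51, 51, 49, 49, 29, 26
The 2 values of 51 occupy positions 3–4 → each gets rank 4.
The 2 values of 49 occupy positions 5–6 → each gets rank 6.
Ranks ≤ 5: {1, 2, 4, 4} → 4 values.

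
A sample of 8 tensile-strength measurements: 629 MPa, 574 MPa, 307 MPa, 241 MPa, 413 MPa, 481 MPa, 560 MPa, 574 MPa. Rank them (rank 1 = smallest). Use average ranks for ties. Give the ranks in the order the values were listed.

8, 6.5, 2, 1, 3, 4, 5, 6.5

Sorted (ascending): 241, 307, 413, 481, 560, 574, 574, 629
The 2 values of 574 occupy positions 6–7 → average rank (6+7)/2 = 6.5.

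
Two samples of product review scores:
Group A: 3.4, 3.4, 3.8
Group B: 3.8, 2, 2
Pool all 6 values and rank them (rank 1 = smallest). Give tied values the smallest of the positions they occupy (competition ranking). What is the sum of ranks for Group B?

Sorted (ascending): 2, 2, 3.4, 3.4, 3.8, 3.8
The 2 values of 2 occupy positions 1–2 → each gets rank 1.
The 2 values of 3.4 occupy positions 3–4 → each gets rank 3.
The 2 values of 3.8 occupy positions 5–6 → each gets rank 5.
Group B values → pooled ranks: 3.8→5, 2→1, 2→1
Rank sum = 5 + 1 + 1 = 7

7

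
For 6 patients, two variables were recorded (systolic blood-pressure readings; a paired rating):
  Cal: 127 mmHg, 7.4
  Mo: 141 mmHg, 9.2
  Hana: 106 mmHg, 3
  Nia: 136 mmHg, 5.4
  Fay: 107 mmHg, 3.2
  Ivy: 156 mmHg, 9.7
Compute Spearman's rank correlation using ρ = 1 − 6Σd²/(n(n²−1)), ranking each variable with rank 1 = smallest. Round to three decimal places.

0.943

Ranks of variable 1: 3, 5, 1, 4, 2, 6
Ranks of variable 2: 4, 5, 1, 3, 2, 6
d = r₁ − r₂: -1, 0, 0, 1, 0, 0
d²: 1, 0, 0, 1, 0, 0; Σd² = 2
ρ = 1 − 6·2/(6·35) = 1 − 12/210 = 0.943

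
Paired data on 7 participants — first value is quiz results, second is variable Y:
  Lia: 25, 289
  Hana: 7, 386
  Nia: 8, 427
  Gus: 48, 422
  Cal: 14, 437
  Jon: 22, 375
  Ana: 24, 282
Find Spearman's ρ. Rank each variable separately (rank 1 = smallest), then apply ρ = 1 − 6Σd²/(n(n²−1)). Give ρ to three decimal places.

-0.393

Ranks of variable 1: 6, 1, 2, 7, 3, 4, 5
Ranks of variable 2: 2, 4, 6, 5, 7, 3, 1
d = r₁ − r₂: 4, -3, -4, 2, -4, 1, 4
d²: 16, 9, 16, 4, 16, 1, 16; Σd² = 78
ρ = 1 − 6·78/(7·48) = 1 − 468/336 = -0.393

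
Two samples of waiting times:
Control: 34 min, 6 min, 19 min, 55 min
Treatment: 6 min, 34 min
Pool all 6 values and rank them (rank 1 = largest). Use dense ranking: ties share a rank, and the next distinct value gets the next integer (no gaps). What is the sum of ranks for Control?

Sorted (descending): 55, 34, 34, 19, 6, 6
The 2 values of 34 share dense rank 2.
The 2 values of 6 share dense rank 4.
Remaining distinct values take the next consecutive integers.
Control values → pooled ranks: 34→2, 6→4, 19→3, 55→1
Rank sum = 2 + 4 + 3 + 1 = 10

10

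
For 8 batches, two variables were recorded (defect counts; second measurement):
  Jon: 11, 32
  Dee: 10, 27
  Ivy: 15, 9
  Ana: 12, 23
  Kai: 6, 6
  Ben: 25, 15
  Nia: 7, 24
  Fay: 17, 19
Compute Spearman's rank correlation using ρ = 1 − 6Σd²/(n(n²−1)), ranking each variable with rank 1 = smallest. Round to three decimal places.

-0.167

Ranks of variable 1: 4, 3, 6, 5, 1, 8, 2, 7
Ranks of variable 2: 8, 7, 2, 5, 1, 3, 6, 4
d = r₁ − r₂: -4, -4, 4, 0, 0, 5, -4, 3
d²: 16, 16, 16, 0, 0, 25, 16, 9; Σd² = 98
ρ = 1 − 6·98/(8·63) = 1 − 588/504 = -0.167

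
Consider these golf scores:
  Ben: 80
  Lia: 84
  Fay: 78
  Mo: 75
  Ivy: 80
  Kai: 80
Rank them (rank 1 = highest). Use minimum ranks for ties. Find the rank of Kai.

Sorted (descending): 84, 80, 80, 80, 78, 75
The 3 values of 80 occupy positions 2–4 → each gets rank 2.
Kai has value 80 → rank 2.

2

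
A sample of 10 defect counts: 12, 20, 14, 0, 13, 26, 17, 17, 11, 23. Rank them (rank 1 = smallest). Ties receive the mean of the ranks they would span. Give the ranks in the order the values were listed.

Sorted (ascending): 0, 11, 12, 13, 14, 17, 17, 20, 23, 26
The 2 values of 17 occupy positions 6–7 → average rank (6+7)/2 = 6.5.

3, 8, 5, 1, 4, 10, 6.5, 6.5, 2, 9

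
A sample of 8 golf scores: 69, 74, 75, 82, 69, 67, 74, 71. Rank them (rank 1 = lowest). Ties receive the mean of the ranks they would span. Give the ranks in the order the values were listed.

Sorted (ascending): 67, 69, 69, 71, 74, 74, 75, 82
The 2 values of 69 occupy positions 2–3 → average rank (2+3)/2 = 2.5.
The 2 values of 74 occupy positions 5–6 → average rank (5+6)/2 = 5.5.

2.5, 5.5, 7, 8, 2.5, 1, 5.5, 4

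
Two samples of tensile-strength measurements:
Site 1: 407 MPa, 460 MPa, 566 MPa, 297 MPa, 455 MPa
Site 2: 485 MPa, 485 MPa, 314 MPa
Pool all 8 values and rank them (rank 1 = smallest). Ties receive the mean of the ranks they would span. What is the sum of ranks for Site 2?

15

Sorted (ascending): 297, 314, 407, 455, 460, 485, 485, 566
The 2 values of 485 occupy positions 6–7 → average rank (6+7)/2 = 6.5.
Site 2 values → pooled ranks: 485→6.5, 485→6.5, 314→2
Rank sum = 6.5 + 6.5 + 2 = 15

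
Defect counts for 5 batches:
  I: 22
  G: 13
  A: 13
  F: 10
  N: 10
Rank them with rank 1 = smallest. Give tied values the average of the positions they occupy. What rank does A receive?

3.5

Sorted (ascending): 10, 10, 13, 13, 22
The 2 values of 10 occupy positions 1–2 → average rank (1+2)/2 = 1.5.
The 2 values of 13 occupy positions 3–4 → average rank (3+4)/2 = 3.5.
A has value 13 → rank 3.5.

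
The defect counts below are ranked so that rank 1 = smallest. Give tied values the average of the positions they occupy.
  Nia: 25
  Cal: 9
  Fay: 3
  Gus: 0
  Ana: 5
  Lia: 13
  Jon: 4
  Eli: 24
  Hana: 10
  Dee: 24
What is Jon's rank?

3

Sorted (ascending): 0, 3, 4, 5, 9, 10, 13, 24, 24, 25
The 2 values of 24 occupy positions 8–9 → average rank (8+9)/2 = 8.5.
Jon has value 4 → rank 3.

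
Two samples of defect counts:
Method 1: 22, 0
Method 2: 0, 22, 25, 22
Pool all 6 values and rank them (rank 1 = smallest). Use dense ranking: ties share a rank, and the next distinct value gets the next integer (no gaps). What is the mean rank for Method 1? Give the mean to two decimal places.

1.50

Sorted (ascending): 0, 0, 22, 22, 22, 25
The 2 values of 0 share dense rank 1.
The 3 values of 22 share dense rank 2.
Remaining distinct values take the next consecutive integers.
Method 1 values → pooled ranks: 22→2, 0→1
Mean rank = (2 + 1) / 2 = 1.50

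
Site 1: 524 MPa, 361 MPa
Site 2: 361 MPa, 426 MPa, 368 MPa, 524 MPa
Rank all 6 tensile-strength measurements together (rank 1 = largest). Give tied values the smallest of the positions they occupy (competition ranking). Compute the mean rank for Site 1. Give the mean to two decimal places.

Sorted (descending): 524, 524, 426, 368, 361, 361
The 2 values of 524 occupy positions 1–2 → each gets rank 1.
The 2 values of 361 occupy positions 5–6 → each gets rank 5.
Site 1 values → pooled ranks: 524→1, 361→5
Mean rank = (1 + 5) / 2 = 3.00

3.00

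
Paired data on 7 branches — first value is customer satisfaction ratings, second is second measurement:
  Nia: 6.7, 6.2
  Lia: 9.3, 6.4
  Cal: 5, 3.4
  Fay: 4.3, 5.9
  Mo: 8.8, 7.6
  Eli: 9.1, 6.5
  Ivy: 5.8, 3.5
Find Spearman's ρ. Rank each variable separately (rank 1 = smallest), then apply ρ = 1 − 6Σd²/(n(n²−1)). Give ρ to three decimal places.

0.750

Ranks of variable 1: 4, 7, 2, 1, 5, 6, 3
Ranks of variable 2: 4, 5, 1, 3, 7, 6, 2
d = r₁ − r₂: 0, 2, 1, -2, -2, 0, 1
d²: 0, 4, 1, 4, 4, 0, 1; Σd² = 14
ρ = 1 − 6·14/(7·48) = 1 − 84/336 = 0.750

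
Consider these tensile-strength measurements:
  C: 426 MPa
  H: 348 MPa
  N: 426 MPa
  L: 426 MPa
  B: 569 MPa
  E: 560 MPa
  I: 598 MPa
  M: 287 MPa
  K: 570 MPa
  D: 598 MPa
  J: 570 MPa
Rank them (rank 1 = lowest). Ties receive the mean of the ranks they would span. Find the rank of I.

Sorted (ascending): 287, 348, 426, 426, 426, 560, 569, 570, 570, 598, 598
The 3 values of 426 occupy positions 3–5 → average rank 4.
The 2 values of 570 occupy positions 8–9 → average rank (8+9)/2 = 8.5.
The 2 values of 598 occupy positions 10–11 → average rank (10+11)/2 = 10.5.
I has value 598 MPa → rank 10.5.

10.5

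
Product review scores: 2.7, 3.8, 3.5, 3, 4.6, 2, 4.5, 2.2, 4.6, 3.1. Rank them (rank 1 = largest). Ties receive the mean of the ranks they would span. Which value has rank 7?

3

Sorted (descending): 4.6, 4.6, 4.5, 3.8, 3.5, 3.1, 3, 2.7, 2.2, 2
The 2 values of 4.6 occupy positions 1–2 → average rank (1+2)/2 = 1.5.
Rank 7 → value 3.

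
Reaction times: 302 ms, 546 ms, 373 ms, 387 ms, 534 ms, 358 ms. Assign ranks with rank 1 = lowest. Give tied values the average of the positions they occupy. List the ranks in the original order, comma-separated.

Sorted (ascending): 302, 358, 373, 387, 534, 546
No ties — each value takes its position as its rank.

1, 6, 3, 4, 5, 2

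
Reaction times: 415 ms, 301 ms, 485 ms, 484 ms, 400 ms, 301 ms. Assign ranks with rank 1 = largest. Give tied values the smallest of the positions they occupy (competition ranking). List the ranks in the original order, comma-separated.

3, 5, 1, 2, 4, 5

Sorted (descending): 485, 484, 415, 400, 301, 301
The 2 values of 301 occupy positions 5–6 → each gets rank 5.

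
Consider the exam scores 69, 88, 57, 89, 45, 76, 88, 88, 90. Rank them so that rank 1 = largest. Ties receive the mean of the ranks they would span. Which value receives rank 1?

Sorted (descending): 90, 89, 88, 88, 88, 76, 69, 57, 45
The 3 values of 88 occupy positions 3–5 → average rank 4.
Rank 1 → value 90.

90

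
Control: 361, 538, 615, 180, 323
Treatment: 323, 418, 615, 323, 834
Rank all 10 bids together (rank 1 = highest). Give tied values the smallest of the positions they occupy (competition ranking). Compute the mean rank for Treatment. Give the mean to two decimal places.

Sorted (descending): 834, 615, 615, 538, 418, 361, 323, 323, 323, 180
The 2 values of 615 occupy positions 2–3 → each gets rank 2.
The 3 values of 323 occupy positions 7–9 → each gets rank 7.
Treatment values → pooled ranks: 323→7, 418→5, 615→2, 323→7, 834→1
Mean rank = (7 + 5 + 2 + 7 + 1) / 5 = 4.40

4.40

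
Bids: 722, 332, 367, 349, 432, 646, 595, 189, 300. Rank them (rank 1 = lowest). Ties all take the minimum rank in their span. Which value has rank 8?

Sorted (ascending): 189, 300, 332, 349, 367, 432, 595, 646, 722
No ties — each value takes its position as its rank.
Rank 8 → value 646.

646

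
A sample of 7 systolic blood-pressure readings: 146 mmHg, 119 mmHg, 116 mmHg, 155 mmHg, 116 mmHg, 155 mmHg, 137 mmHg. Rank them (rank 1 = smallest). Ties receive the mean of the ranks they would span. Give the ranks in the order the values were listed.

5, 3, 1.5, 6.5, 1.5, 6.5, 4

Sorted (ascending): 116, 116, 119, 137, 146, 155, 155
The 2 values of 116 occupy positions 1–2 → average rank (1+2)/2 = 1.5.
The 2 values of 155 occupy positions 6–7 → average rank (6+7)/2 = 6.5.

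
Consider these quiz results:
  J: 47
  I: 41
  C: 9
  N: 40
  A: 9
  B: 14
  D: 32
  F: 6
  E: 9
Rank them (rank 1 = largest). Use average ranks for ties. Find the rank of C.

Sorted (descending): 47, 41, 40, 32, 14, 9, 9, 9, 6
The 3 values of 9 occupy positions 6–8 → average rank 7.
C has value 9 → rank 7.

7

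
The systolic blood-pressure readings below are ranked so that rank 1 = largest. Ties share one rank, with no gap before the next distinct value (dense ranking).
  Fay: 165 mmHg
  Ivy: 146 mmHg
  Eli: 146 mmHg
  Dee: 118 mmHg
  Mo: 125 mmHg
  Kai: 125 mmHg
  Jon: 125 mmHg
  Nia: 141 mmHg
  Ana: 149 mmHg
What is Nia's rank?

4

Sorted (descending): 165, 149, 146, 146, 141, 125, 125, 125, 118
The 2 values of 146 share dense rank 3.
The 3 values of 125 share dense rank 5.
Remaining distinct values take the next consecutive integers.
Nia has value 141 mmHg → rank 4.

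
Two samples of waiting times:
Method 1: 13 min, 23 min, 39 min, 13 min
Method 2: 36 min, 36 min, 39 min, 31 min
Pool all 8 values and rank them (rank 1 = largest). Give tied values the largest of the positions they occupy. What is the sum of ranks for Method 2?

Sorted (descending): 39, 39, 36, 36, 31, 23, 13, 13
The 2 values of 39 occupy positions 1–2 → each gets rank 2.
The 2 values of 36 occupy positions 3–4 → each gets rank 4.
The 2 values of 13 occupy positions 7–8 → each gets rank 8.
Method 2 values → pooled ranks: 36→4, 36→4, 39→2, 31→5
Rank sum = 4 + 4 + 2 + 5 = 15

15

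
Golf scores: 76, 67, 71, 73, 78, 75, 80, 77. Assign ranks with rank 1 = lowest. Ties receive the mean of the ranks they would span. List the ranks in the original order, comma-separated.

5, 1, 2, 3, 7, 4, 8, 6

Sorted (ascending): 67, 71, 73, 75, 76, 77, 78, 80
No ties — each value takes its position as its rank.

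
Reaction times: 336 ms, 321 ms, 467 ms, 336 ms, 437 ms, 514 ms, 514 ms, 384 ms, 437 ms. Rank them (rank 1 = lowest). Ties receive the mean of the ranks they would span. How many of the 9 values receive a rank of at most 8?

7

Sorted (ascending): 321, 336, 336, 384, 437, 437, 467, 514, 514
The 2 values of 336 occupy positions 2–3 → average rank (2+3)/2 = 2.5.
The 2 values of 437 occupy positions 5–6 → average rank (5+6)/2 = 5.5.
The 2 values of 514 occupy positions 8–9 → average rank (8+9)/2 = 8.5.
Ranks ≤ 8: {1, 2.5, 2.5, 4, 5.5, 5.5, 7} → 7 values.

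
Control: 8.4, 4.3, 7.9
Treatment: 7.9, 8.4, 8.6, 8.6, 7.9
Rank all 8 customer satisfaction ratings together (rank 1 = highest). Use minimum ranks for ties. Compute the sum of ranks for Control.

16

Sorted (descending): 8.6, 8.6, 8.4, 8.4, 7.9, 7.9, 7.9, 4.3
The 2 values of 8.6 occupy positions 1–2 → each gets rank 1.
The 2 values of 8.4 occupy positions 3–4 → each gets rank 3.
The 3 values of 7.9 occupy positions 5–7 → each gets rank 5.
Control values → pooled ranks: 8.4→3, 4.3→8, 7.9→5
Rank sum = 3 + 8 + 5 = 16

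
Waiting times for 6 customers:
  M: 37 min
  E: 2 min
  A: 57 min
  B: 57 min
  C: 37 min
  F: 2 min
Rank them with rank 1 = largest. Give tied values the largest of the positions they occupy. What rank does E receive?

Sorted (descending): 57, 57, 37, 37, 2, 2
The 2 values of 57 occupy positions 1–2 → each gets rank 2.
The 2 values of 37 occupy positions 3–4 → each gets rank 4.
The 2 values of 2 occupy positions 5–6 → each gets rank 6.
E has value 2 min → rank 6.

6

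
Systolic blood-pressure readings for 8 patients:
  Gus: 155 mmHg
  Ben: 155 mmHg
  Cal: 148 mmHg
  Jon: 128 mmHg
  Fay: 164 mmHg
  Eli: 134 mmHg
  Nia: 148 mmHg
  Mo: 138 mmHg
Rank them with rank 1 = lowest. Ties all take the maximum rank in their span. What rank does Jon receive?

Sorted (ascending): 128, 134, 138, 148, 148, 155, 155, 164
The 2 values of 148 occupy positions 4–5 → each gets rank 5.
The 2 values of 155 occupy positions 6–7 → each gets rank 7.
Jon has value 128 mmHg → rank 1.

1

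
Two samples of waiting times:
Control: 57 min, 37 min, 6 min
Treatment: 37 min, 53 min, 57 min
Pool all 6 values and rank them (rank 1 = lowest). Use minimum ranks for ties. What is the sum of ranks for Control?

8

Sorted (ascending): 6, 37, 37, 53, 57, 57
The 2 values of 37 occupy positions 2–3 → each gets rank 2.
The 2 values of 57 occupy positions 5–6 → each gets rank 5.
Control values → pooled ranks: 57→5, 37→2, 6→1
Rank sum = 5 + 2 + 1 = 8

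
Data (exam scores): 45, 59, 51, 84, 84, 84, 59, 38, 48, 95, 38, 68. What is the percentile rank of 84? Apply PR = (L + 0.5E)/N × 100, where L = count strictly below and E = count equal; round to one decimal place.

N = 12.
Strictly below 84: 8. Equal to 84: 3.
PR = (8 + 0.5·3)/12 × 100 = 79.2

79.2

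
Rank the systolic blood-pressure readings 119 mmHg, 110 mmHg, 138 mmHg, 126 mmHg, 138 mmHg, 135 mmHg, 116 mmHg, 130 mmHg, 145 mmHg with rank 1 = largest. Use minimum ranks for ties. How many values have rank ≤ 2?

3

Sorted (descending): 145, 138, 138, 135, 130, 126, 119, 116, 110
The 2 values of 138 occupy positions 2–3 → each gets rank 2.
Ranks ≤ 2: {1, 2, 2} → 3 values.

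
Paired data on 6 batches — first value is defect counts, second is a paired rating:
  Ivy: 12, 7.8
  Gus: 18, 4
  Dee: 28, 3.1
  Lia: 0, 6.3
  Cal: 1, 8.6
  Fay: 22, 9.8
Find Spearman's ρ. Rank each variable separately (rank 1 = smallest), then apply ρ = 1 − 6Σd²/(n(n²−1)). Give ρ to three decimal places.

-0.257

Ranks of variable 1: 3, 4, 6, 1, 2, 5
Ranks of variable 2: 4, 2, 1, 3, 5, 6
d = r₁ − r₂: -1, 2, 5, -2, -3, -1
d²: 1, 4, 25, 4, 9, 1; Σd² = 44
ρ = 1 − 6·44/(6·35) = 1 − 264/210 = -0.257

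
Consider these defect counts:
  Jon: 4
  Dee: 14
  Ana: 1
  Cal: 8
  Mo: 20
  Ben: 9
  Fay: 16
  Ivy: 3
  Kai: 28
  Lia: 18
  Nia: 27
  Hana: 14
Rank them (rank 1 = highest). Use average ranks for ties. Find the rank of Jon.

Sorted (descending): 28, 27, 20, 18, 16, 14, 14, 9, 8, 4, 3, 1
The 2 values of 14 occupy positions 6–7 → average rank (6+7)/2 = 6.5.
Jon has value 4 → rank 10.

10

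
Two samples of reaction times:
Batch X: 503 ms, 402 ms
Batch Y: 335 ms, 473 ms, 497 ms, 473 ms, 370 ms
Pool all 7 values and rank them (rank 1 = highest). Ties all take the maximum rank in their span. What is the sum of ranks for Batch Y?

23

Sorted (descending): 503, 497, 473, 473, 402, 370, 335
The 2 values of 473 occupy positions 3–4 → each gets rank 4.
Batch Y values → pooled ranks: 335→7, 473→4, 497→2, 473→4, 370→6
Rank sum = 7 + 4 + 2 + 4 + 6 = 23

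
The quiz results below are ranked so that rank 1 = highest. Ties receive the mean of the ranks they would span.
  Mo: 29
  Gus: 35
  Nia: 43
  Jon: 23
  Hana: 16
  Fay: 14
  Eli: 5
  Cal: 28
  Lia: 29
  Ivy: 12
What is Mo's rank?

Sorted (descending): 43, 35, 29, 29, 28, 23, 16, 14, 12, 5
The 2 values of 29 occupy positions 3–4 → average rank (3+4)/2 = 3.5.
Mo has value 29 → rank 3.5.

3.5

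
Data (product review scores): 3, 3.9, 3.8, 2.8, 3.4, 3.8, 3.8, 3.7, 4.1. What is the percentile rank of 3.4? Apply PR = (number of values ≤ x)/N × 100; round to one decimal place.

N = 9.
Strictly below 3.4: 2. Equal to 3.4: 1.
PR = 3/9 × 100 = 33.3

33.3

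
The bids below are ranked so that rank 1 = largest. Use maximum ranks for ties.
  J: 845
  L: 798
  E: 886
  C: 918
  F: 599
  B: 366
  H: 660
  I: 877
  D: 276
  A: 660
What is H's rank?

Sorted (descending): 918, 886, 877, 845, 798, 660, 660, 599, 366, 276
The 2 values of 660 occupy positions 6–7 → each gets rank 7.
H has value 660 → rank 7.

7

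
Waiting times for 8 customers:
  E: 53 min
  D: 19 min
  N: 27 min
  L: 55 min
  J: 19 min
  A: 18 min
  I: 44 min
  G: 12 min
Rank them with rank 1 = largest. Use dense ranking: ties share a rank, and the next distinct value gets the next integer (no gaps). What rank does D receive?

Sorted (descending): 55, 53, 44, 27, 19, 19, 18, 12
The 2 values of 19 share dense rank 5.
Remaining distinct values take the next consecutive integers.
D has value 19 min → rank 5.

5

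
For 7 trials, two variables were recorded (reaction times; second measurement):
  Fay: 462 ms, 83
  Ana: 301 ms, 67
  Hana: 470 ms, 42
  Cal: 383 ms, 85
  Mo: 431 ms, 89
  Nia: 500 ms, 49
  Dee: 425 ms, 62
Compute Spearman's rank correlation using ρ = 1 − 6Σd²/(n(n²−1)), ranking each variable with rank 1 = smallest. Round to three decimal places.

Ranks of variable 1: 5, 1, 6, 2, 4, 7, 3
Ranks of variable 2: 5, 4, 1, 6, 7, 2, 3
d = r₁ − r₂: 0, -3, 5, -4, -3, 5, 0
d²: 0, 9, 25, 16, 9, 25, 0; Σd² = 84
ρ = 1 − 6·84/(7·48) = 1 − 504/336 = -0.500

-0.500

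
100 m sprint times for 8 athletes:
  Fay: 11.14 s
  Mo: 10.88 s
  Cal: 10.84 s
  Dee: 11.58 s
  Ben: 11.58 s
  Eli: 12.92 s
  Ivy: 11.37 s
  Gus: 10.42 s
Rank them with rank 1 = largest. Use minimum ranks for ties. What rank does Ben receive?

2

Sorted (descending): 12.92, 11.58, 11.58, 11.37, 11.14, 10.88, 10.84, 10.42
The 2 values of 11.58 occupy positions 2–3 → each gets rank 2.
Ben has value 11.58 s → rank 2.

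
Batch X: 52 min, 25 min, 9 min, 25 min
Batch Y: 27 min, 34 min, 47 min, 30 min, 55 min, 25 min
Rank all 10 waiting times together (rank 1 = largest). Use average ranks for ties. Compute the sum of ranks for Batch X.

28

Sorted (descending): 55, 52, 47, 34, 30, 27, 25, 25, 25, 9
The 3 values of 25 occupy positions 7–9 → average rank 8.
Batch X values → pooled ranks: 52→2, 25→8, 9→10, 25→8
Rank sum = 2 + 8 + 10 + 8 = 28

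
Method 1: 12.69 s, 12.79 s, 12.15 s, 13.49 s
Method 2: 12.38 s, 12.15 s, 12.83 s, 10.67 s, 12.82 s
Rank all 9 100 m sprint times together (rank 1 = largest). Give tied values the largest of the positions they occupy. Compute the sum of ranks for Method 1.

Sorted (descending): 13.49, 12.83, 12.82, 12.79, 12.69, 12.38, 12.15, 12.15, 10.67
The 2 values of 12.15 occupy positions 7–8 → each gets rank 8.
Method 1 values → pooled ranks: 12.69→5, 12.79→4, 12.15→8, 13.49→1
Rank sum = 5 + 4 + 8 + 1 = 18

18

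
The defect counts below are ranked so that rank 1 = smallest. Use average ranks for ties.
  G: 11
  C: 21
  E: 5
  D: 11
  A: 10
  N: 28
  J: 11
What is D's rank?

4

Sorted (ascending): 5, 10, 11, 11, 11, 21, 28
The 3 values of 11 occupy positions 3–5 → average rank 4.
D has value 11 → rank 4.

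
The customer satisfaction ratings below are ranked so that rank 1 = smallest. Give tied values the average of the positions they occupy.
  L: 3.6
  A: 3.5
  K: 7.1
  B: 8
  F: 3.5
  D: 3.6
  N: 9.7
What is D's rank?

3.5

Sorted (ascending): 3.5, 3.5, 3.6, 3.6, 7.1, 8, 9.7
The 2 values of 3.5 occupy positions 1–2 → average rank (1+2)/2 = 1.5.
The 2 values of 3.6 occupy positions 3–4 → average rank (3+4)/2 = 3.5.
D has value 3.6 → rank 3.5.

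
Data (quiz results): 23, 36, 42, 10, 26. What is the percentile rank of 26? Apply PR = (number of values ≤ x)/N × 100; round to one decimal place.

60.0

N = 5.
Strictly below 26: 2. Equal to 26: 1.
PR = 3/5 × 100 = 60.0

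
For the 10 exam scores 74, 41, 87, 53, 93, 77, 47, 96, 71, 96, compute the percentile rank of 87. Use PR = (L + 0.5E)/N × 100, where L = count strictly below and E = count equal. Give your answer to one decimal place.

65.0

N = 10.
Strictly below 87: 6. Equal to 87: 1.
PR = (6 + 0.5·1)/10 × 100 = 65.0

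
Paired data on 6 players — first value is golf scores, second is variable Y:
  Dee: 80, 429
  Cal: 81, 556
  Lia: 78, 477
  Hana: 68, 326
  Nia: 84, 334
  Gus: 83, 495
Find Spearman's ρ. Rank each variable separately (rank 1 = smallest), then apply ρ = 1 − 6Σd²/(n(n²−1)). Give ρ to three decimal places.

Ranks of variable 1: 3, 4, 2, 1, 6, 5
Ranks of variable 2: 3, 6, 4, 1, 2, 5
d = r₁ − r₂: 0, -2, -2, 0, 4, 0
d²: 0, 4, 4, 0, 16, 0; Σd² = 24
ρ = 1 − 6·24/(6·35) = 1 − 144/210 = 0.314

0.314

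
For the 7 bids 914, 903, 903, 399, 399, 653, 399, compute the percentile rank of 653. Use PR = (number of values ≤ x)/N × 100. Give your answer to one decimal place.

N = 7.
Strictly below 653: 3. Equal to 653: 1.
PR = 4/7 × 100 = 57.1

57.1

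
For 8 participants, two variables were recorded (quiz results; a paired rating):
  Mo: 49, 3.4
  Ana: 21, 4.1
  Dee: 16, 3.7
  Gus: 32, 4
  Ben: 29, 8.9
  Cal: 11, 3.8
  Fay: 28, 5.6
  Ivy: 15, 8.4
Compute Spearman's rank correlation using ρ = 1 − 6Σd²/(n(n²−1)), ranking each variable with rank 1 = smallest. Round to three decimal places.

Ranks of variable 1: 8, 4, 3, 7, 6, 1, 5, 2
Ranks of variable 2: 1, 5, 2, 4, 8, 3, 6, 7
d = r₁ − r₂: 7, -1, 1, 3, -2, -2, -1, -5
d²: 49, 1, 1, 9, 4, 4, 1, 25; Σd² = 94
ρ = 1 − 6·94/(8·63) = 1 − 564/504 = -0.119

-0.119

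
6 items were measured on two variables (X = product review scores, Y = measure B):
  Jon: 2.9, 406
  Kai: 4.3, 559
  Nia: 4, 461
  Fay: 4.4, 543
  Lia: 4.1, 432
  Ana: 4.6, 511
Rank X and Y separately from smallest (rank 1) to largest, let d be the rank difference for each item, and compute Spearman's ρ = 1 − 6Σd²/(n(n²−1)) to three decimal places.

0.714

Ranks of variable 1: 1, 4, 2, 5, 3, 6
Ranks of variable 2: 1, 6, 3, 5, 2, 4
d = r₁ − r₂: 0, -2, -1, 0, 1, 2
d²: 0, 4, 1, 0, 1, 4; Σd² = 10
ρ = 1 − 6·10/(6·35) = 1 − 60/210 = 0.714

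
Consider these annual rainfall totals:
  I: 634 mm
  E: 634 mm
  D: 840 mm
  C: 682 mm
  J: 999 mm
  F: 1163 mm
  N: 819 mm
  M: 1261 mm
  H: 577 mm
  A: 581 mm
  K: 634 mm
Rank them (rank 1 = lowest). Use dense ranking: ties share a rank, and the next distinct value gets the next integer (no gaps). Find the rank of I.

Sorted (ascending): 577, 581, 634, 634, 634, 682, 819, 840, 999, 1163, 1261
The 3 values of 634 share dense rank 3.
Remaining distinct values take the next consecutive integers.
I has value 634 mm → rank 3.

3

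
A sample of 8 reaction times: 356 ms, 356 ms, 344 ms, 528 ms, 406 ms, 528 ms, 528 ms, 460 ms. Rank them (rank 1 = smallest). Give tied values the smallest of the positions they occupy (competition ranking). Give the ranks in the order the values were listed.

2, 2, 1, 6, 4, 6, 6, 5

Sorted (ascending): 344, 356, 356, 406, 460, 528, 528, 528
The 2 values of 356 occupy positions 2–3 → each gets rank 2.
The 3 values of 528 occupy positions 6–8 → each gets rank 6.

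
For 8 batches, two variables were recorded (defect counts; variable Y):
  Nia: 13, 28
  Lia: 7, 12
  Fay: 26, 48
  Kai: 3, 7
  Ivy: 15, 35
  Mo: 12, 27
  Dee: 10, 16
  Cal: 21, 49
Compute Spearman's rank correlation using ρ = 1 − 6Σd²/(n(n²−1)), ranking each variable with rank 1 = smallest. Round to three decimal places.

0.976

Ranks of variable 1: 5, 2, 8, 1, 6, 4, 3, 7
Ranks of variable 2: 5, 2, 7, 1, 6, 4, 3, 8
d = r₁ − r₂: 0, 0, 1, 0, 0, 0, 0, -1
d²: 0, 0, 1, 0, 0, 0, 0, 1; Σd² = 2
ρ = 1 − 6·2/(8·63) = 1 − 12/504 = 0.976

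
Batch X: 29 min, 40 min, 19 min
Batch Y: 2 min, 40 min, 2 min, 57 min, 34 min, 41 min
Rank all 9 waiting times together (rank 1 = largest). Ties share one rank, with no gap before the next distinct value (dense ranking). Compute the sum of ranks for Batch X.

Sorted (descending): 57, 41, 40, 40, 34, 29, 19, 2, 2
The 2 values of 40 share dense rank 3.
The 2 values of 2 share dense rank 7.
Remaining distinct values take the next consecutive integers.
Batch X values → pooled ranks: 29→5, 40→3, 19→6
Rank sum = 5 + 3 + 6 = 14

14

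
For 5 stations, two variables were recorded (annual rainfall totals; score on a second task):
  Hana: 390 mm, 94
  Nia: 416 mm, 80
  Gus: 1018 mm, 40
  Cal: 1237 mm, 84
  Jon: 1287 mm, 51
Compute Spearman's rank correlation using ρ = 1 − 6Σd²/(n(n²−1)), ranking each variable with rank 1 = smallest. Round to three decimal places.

Ranks of variable 1: 1, 2, 3, 4, 5
Ranks of variable 2: 5, 3, 1, 4, 2
d = r₁ − r₂: -4, -1, 2, 0, 3
d²: 16, 1, 4, 0, 9; Σd² = 30
ρ = 1 − 6·30/(5·24) = 1 − 180/120 = -0.500

-0.500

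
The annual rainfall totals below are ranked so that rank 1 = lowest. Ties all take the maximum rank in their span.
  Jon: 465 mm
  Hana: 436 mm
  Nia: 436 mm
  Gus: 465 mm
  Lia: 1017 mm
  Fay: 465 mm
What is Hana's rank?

Sorted (ascending): 436, 436, 465, 465, 465, 1017
The 2 values of 436 occupy positions 1–2 → each gets rank 2.
The 3 values of 465 occupy positions 3–5 → each gets rank 5.
Hana has value 436 mm → rank 2.

2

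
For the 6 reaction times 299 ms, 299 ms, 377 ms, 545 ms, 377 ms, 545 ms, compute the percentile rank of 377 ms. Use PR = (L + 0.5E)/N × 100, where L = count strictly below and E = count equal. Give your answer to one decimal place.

50.0

N = 6.
Strictly below 377: 2. Equal to 377: 2.
PR = (2 + 0.5·2)/6 × 100 = 50.0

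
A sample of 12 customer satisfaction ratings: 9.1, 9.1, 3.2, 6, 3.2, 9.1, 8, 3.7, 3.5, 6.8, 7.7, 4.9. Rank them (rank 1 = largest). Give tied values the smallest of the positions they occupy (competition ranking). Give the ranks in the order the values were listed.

1, 1, 11, 7, 11, 1, 4, 9, 10, 6, 5, 8

Sorted (descending): 9.1, 9.1, 9.1, 8, 7.7, 6.8, 6, 4.9, 3.7, 3.5, 3.2, 3.2
The 3 values of 9.1 occupy positions 1–3 → each gets rank 1.
The 2 values of 3.2 occupy positions 11–12 → each gets rank 11.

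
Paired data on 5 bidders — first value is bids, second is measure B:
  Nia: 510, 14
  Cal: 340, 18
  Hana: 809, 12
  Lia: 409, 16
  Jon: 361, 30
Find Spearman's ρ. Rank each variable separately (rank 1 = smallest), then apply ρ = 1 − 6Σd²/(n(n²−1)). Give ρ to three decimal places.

Ranks of variable 1: 4, 1, 5, 3, 2
Ranks of variable 2: 2, 4, 1, 3, 5
d = r₁ − r₂: 2, -3, 4, 0, -3
d²: 4, 9, 16, 0, 9; Σd² = 38
ρ = 1 − 6·38/(5·24) = 1 − 228/120 = -0.900

-0.900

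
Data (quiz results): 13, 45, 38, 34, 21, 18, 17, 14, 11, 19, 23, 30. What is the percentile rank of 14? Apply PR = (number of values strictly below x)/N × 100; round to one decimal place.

N = 12.
Strictly below 14: 2. Equal to 14: 1.
PR = 2/12 × 100 = 16.7

16.7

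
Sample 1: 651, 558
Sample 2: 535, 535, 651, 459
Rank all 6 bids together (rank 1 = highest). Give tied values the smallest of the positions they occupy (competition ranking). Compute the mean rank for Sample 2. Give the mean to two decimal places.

Sorted (descending): 651, 651, 558, 535, 535, 459
The 2 values of 651 occupy positions 1–2 → each gets rank 1.
The 2 values of 535 occupy positions 4–5 → each gets rank 4.
Sample 2 values → pooled ranks: 535→4, 535→4, 651→1, 459→6
Mean rank = (4 + 4 + 1 + 6) / 4 = 3.75

3.75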